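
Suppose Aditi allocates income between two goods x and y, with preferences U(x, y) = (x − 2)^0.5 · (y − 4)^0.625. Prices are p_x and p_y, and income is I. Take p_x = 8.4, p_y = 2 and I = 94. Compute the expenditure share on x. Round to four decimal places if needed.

share on x = 0.5059

After buying the subsistence bundle (2, 4), a share 4/9 of the remaining income goes to x: x* = 2 + 4/9·(I − 2p_x − 4p_y)/p_x.
Discretionary income = 94 − 2·8.4 − 4·2 = 69.2; x* = 2 + 4/9·69.2/8.4 = 5.6614; y* = 4 + 5/9·69.2/2 = 23.2222.
Expenditure on x: 8.4·5.6614 = 47.5556; share = 0.5059.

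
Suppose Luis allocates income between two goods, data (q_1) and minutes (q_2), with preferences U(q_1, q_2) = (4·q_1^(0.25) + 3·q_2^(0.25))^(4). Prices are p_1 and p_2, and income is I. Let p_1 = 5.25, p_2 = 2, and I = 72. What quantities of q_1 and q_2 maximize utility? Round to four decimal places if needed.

MU_q_1 ∝ 4·q_1^(-0.75), MU_q_2 ∝ 3·q_2^(-0.75), so MRS = (4/3)·(q_2/q_1)^(0.75) = p_1/p_2.
Solve for the ratio: q_2/q_1 = [(3/4)·p_1/p_2]^(4/3).
With the ratio pinned down, the budget gives q_1* = I/(p_1 + p_2·(q_2/q_1)) and q_2* = (q_2/q_1)·q_1*.
Numerically q_2/q_1 = 2.467483, so q_1* = 72/(5.25 + 2·2.467483) = 7.0692 and q_2* = 2.467483·7.0692 = 17.4432.

q_1* = 7.0692, q_2* = 17.4432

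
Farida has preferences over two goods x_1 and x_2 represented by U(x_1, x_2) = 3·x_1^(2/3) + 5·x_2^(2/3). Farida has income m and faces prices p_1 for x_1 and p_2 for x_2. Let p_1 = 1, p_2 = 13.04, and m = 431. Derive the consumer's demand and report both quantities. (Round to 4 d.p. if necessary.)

From the CES first-order condition, (3/5)·(x_2/x_1)^(1/3) = p_1/p_2.
Hence x_2/x_1 = ((5/3)·p_1/p_2)^(1/(1/3)), i.e. raised to the 3 power.
With the ratio pinned down, the budget gives x_1* = m/(p_1 + p_2·(x_2/x_1)) and x_2* = (x_2/x_1)·x_1*.
Numerically x_2/x_1 = 0.002088, so x_1* = 431/(1 + 13.04·0.002088) = 419.5764 and x_2* = 0.002088·419.5764 = 0.876.

x_1* = 419.5764, x_2* = 0.876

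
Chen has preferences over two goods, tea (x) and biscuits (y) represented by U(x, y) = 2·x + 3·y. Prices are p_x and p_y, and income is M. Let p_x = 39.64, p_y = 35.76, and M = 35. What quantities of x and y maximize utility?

Linear utility — the consumer picks whichever good has higher MU/price: 2/39.64 = 0.0505 vs 3/35.76 = 0.0839.
y gives more utility per dollar, so spend all income on y: y* = M/p_y, x* = 0.
Numerically: x* = 0, y* = 0.9787.

x* = 0, y* = 0.9787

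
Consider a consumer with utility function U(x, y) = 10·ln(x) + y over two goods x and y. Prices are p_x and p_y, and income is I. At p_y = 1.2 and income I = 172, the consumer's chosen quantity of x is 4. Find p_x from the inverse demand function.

p_x = 3

Set MRS = p_x/p_y: (10/x)/1 = p_x/p_y.
So x*(p_x,p_y) = 10·p_y/p_x, independent of income; and y* = (I − 10·p_y)/p_y.
Set x* = 4 in the demand function and solve for p_x: p_x = 3.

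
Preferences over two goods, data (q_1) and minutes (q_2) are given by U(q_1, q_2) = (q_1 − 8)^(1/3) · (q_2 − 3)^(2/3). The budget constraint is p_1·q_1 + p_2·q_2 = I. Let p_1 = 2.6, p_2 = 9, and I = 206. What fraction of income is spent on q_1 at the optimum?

share on q_1 = 0.357

This is Cobb-Douglas in (q_1−8, q_2−3): tangency gives 1/3·p_2·(q_2−3) = 2/3·p_1·(q_1−8).
Substituting into the budget: q_1* = 8 + 1/3·(I − 8·p_1 − 3·p_2)/p_1, and q_2* = 3 + 2/3·(…)/p_2.
Discretionary income = 206 − 8·2.6 − 3·9 = 158.2; q_1* = 8 + 1/3·158.2/2.6 = 28.2821; q_2* = 3 + 2/3·158.2/9 = 14.7185.
Expenditure on q_1: 2.6·28.2821 = 73.5333; share = 0.357.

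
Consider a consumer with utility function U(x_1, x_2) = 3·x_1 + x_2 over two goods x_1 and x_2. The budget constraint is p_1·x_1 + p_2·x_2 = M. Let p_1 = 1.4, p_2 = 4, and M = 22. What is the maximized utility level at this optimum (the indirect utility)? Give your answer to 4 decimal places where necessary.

V = 47.1429

Linear utility — the consumer picks whichever good has higher MU/price: 3/1.4 = 2.1429 vs 1/4 = 0.25.
x_1 gives more utility per dollar, so spend all income on x_1: x_1* = M/p_1, x_2* = 0.
Numerically: x_1* = 15.7143, x_2* = 0.
Utility at the optimum: U(15.7143, 0) = 47.1429.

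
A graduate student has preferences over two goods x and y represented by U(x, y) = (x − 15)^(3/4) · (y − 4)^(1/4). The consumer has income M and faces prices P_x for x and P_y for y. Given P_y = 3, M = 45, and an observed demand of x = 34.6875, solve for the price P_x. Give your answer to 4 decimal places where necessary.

P_x = 0.8

Let x' = x−15, y' = y−4. MRS = 3·y'/x' = P_x/P_y.
After buying the subsistence bundle (15, 4), a share 0.75 of the remaining income goes to x: x* = 15 + 0.75·(M − 15P_x − 4P_y)/P_x.
Set x* = 34.6875 in the demand function and solve for P_x: P_x = 0.8.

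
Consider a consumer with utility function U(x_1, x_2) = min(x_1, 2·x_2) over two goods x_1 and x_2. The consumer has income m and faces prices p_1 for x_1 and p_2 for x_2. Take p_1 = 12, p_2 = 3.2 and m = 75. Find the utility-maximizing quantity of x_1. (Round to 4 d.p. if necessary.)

Leontief preferences: the optimum is at the kink where x_1/2 = x_2/1, i.e. x_2 = (1/2)·x_1.
Budget: p_1·x_1 + p_2·(1/2)·x_1 = m, so (2·p_1 + p_2)·x_1 = 2·m.
Demand: x_1*(p_1,p_2,m) = 2·m/(2·p_1 + p_2), x_2* = m/(2·p_1 + p_2).
Here 2·12 + 3.2 = 27.2, giving x_1* = 5.5147.

x_1* = 5.5147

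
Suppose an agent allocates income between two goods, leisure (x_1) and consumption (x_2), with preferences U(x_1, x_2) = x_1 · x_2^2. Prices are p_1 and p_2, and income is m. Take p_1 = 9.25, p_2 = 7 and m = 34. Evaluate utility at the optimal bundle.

V = 12.8468

MU_x_1/MU_x_2 = (x_2)/(2·x_1); tangency sets this equal to p_1/p_2.
So p_2·x_2 = 2·p_1·x_1; combined with the budget, a share 1/3 of income goes to x_1.
Demand: x_1*(p_1,p_2,m) = 1/3·m/p_1 and x_2* = 2/3·m/p_2.
At p_1=9.25, p_2=7, m=34: x_1* = 1/3·34/9.25 = 1.2252, x_2* = 3.2381.
Utility at the optimum: U(1.2252, 3.2381) = 12.8468.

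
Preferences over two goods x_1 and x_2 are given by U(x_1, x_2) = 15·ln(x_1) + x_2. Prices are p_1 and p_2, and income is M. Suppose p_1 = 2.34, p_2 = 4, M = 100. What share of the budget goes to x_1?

share on x_1 = 0.6

So x_1*(p_1,p_2) = 15·p_2/p_1, independent of income; and x_2* = (M − 15·p_2)/p_2.
At the given prices: x_1* = 15·4/2.34 = 25.641, and x_2* = 10.
Expenditure on x_1: 2.34·25.641 = 60; share = 0.6.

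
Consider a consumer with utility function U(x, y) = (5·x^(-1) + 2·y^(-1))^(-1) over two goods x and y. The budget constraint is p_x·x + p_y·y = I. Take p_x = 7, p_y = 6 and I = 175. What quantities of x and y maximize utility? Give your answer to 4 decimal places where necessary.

MRS = MU_x/MU_y = (5/2)·(y/x)^(2). Set equal to p_x/p_y.
Hence y/x = ((2/5)·p_x/p_y)^(1/(2)), i.e. raised to the 0.5 power.
With the ratio pinned down, the budget gives x* = I/(p_x + p_y·(y/x)) and y* = (y/x)·x*.
Numerically y/x = 0.68313, so x* = 175/(7 + 6·0.68313) = 15.7675 and y* = 0.68313·15.7675 = 10.7713.

x* = 15.7675, y* = 10.7713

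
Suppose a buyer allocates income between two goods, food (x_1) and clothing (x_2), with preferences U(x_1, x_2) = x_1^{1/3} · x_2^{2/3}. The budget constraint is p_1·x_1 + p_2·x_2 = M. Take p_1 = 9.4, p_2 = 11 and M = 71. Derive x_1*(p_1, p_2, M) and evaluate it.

Demand: x_1*(p_1,p_2,M) = 1/3·M/p_1 and x_2* = 2/3·M/p_2.
At p_1=9.4, p_2=11, M=71: x_1* = 1/3·71/9.4 = 2.5177.

x_1* = 2.5177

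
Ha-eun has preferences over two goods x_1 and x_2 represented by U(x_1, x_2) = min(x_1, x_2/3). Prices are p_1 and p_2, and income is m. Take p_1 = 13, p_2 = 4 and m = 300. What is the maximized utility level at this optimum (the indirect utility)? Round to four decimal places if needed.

V = 12

With perfect complements, no substitution: consume in ratio x_1:x_2 = 1:3.
Budget: p_1·x_1 + p_2·3·x_1 = m, so (p_1 + 3·p_2)·x_1 = m.
Demand: x_1*(p_1,p_2,m) = m/(p_1 + 3·p_2), x_2* = 3·m/(p_1 + 3·p_2).
Here 13 + 3·4 = 25, giving x_1* = 12 and x_2* = 36.
Utility at the optimum: U(12, 36) = 12.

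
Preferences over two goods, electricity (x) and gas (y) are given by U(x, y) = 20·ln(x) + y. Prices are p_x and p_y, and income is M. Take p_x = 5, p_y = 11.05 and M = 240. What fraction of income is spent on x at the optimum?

share on x = 0.9208

MU_x = 20/x, MU_y = 1. Tangency: 20/x = p_x/p_y.
So x*(p_x,p_y) = 20·p_y/p_x, independent of income; and y* = (M − 20·p_y)/p_y.
At the given prices: x* = 20·11.05/5 = 44.2, and y* = 1.7195.
Expenditure on x: 5·44.2 = 221; share = 0.9208.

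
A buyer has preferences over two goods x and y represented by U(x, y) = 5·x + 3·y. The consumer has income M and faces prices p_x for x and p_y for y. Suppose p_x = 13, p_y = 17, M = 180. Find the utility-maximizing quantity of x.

x* = 13.8462

Perfect substitutes: compare marginal utility per dollar. 5/p_x vs 3/p_y → 0.3846 vs 0.1765.
x gives more utility per dollar, so spend all income on x: x* = M/p_x, y* = 0.
Numerically: x* = 13.8462, y* = 0.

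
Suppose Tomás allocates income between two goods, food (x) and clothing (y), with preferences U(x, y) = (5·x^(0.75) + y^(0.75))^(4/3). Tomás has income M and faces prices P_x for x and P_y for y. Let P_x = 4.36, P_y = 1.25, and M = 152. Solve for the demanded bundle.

x* = 32.6458, y* = 7.7313

MU_x ∝ 5·x^(-0.25), MU_y ∝ y^(-0.25), so MRS = 5·(y/x)^(0.25) = P_x/P_y.
Hence y/x = ((1/5)·P_x/P_y)^(1/(0.25)), i.e. raised to the 4 power.
With the ratio pinned down, the budget gives x* = M/(P_x + P_y·(y/x)) and y* = (y/x)·x*.
Numerically y/x = 0.236824, so x* = 152/(4.36 + 1.25·0.236824) = 32.6458 and y* = 0.236824·32.6458 = 7.7313.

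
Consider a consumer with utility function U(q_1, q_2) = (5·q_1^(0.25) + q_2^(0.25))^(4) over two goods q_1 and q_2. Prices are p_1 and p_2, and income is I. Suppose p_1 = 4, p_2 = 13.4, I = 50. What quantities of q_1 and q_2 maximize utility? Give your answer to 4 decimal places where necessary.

q_1* = 11.5937, q_2* = 0.2705

MRS = MU_q_1/MU_q_2 = 5·(q_2/q_1)^(0.75). Set equal to p_1/p_2.
Hence q_2/q_1 = ((1/5)·p_1/p_2)^(1/(0.75)), i.e. raised to the 4/3 power.
Substitute q_2 = (q_2/q_1)·q_1 into the budget: q_1* = I/(p_1 + p_2·(q_2/q_1)).
Numerically q_2/q_1 = 0.023334, so q_1* = 50/(4 + 13.4·0.023334) = 11.5937 and q_2* = 0.023334·11.5937 = 0.2705.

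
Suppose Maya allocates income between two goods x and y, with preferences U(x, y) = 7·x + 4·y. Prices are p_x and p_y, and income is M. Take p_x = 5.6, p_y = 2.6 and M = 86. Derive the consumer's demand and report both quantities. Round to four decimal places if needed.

x* = 0, y* = 33.0769

Linear utility — the consumer picks whichever good has higher MU/price: 7/5.6 = 1.25 vs 4/2.6 = 1.5385.
y gives more utility per dollar, so spend all income on y: y* = M/p_y, x* = 0.
Numerically: x* = 0, y* = 33.0769.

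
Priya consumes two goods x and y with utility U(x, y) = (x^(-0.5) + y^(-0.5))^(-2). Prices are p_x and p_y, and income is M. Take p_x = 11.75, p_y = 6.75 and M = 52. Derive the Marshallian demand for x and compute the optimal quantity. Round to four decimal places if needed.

x* = 2.4166

From the CES first-order condition, (y/x)^(1.5) = p_x/p_y.
Hence y/x = (p_x/p_y)^(1/(1.5)), i.e. raised to the 2/3 power.
Substitute y = (y/x)·x into the budget: x* = M/(p_x + p_y·(y/x)).
Numerically y/x = 1.44707, so x* = 52/(11.75 + 6.75·1.44707) = 2.4166.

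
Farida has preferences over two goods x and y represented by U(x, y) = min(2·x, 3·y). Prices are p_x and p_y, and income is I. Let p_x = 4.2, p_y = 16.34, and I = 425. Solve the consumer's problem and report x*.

x* = 28.1581

With perfect complements, no substitution: consume in ratio x:y = 3:2.
Budget: p_x·x + p_y·(2/3)·x = I, so (3·p_x + 2·p_y)·x = 3·I.
Demand: x*(p_x,p_y,I) = 3·I/(3·p_x + 2·p_y), y* = 2·I/(3·p_x + 2·p_y).
Here 3·4.2 + 2·16.34 = 45.28, giving x* = 28.1581.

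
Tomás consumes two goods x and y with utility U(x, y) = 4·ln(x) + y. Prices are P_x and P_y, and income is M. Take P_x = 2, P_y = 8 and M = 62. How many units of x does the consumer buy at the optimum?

x* = 16

MU_x = 4/x, MU_y = 1. Tangency: 4/x = P_x/P_y.
So x*(P_x,P_y) = 4·P_y/P_x, independent of income; and y* = (M − 4·P_y)/P_y.
At the given prices: x* = 4·8/2 = 16.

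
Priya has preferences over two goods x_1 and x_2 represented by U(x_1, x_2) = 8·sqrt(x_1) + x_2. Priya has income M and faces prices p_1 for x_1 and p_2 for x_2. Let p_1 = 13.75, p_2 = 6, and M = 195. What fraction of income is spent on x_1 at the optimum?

share on x_1 = 0.2148

Utility is quasi-linear in x_2; the FOC for x_1 is 4/√x_1 = p_1/p_2.
Thus x_1* = (4·p_2/p_1)² — independent of M — with the rest of income spent on x_2.
Plugging in: x_1* = (4·6/13.75)² = 3.0466, x_2* = 25.5182.
Expenditure on x_1: 13.75·3.0466 = 41.8909; share = 0.2148.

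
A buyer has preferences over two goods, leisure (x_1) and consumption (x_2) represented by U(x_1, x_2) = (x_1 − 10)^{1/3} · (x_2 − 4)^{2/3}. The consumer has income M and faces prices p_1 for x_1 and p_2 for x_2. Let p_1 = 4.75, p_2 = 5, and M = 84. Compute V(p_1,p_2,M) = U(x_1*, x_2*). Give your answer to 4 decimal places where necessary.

MRS = (1/2)·(x_2−4)/(x_1−10). Tangency with p_1/p_2 gives x_2−4 = 2·(p_1/p_2)·(x_1−10).
After buying the subsistence bundle (10, 4), a share 1/3 of the remaining income goes to x_1: x_1* = 10 + 1/3·(M − 10p_1 − 4p_2)/p_1.
Discretionary income = 84 − 10·4.75 − 4·5 = 16.5; x_1* = 10 + 1/3·16.5/4.75 = 11.1579; x_2* = 4 + 2/3·16.5/5 = 6.2.
Utility at the optimum: U(11.1579, 6.2) = 1.7763.

V = 1.7763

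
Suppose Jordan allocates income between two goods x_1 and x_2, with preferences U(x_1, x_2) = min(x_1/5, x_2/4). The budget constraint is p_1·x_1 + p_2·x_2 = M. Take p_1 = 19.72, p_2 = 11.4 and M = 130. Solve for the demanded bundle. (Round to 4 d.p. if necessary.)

x_1* = 4.5076, x_2* = 3.6061

Here 5·19.72 + 4·11.4 = 144.2, giving x_1* = 4.5076 and x_2* = 3.6061.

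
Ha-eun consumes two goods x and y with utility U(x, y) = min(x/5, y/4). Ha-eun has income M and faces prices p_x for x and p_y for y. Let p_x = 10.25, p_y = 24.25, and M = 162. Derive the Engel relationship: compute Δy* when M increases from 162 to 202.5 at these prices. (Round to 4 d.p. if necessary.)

Δy* = 1.0927

Leontief preferences: the optimum is at the kink where x/5 = y/4, i.e. y = (4/5)·x.
Budget: p_x·x + p_y·(4/5)·x = M, so (5·p_x + 4·p_y)·x = 5·M.
Demand: x*(p_x,p_y,M) = 5·M/(5·p_x + 4·p_y), y* = 4·M/(5·p_x + 4·p_y).
Here 5·10.25 + 4·24.25 = 148.25, giving y* = 4.371.
At M' = 202.5: y* = 5.4637. Change: 5.4637 − 4.371 = 1.0927.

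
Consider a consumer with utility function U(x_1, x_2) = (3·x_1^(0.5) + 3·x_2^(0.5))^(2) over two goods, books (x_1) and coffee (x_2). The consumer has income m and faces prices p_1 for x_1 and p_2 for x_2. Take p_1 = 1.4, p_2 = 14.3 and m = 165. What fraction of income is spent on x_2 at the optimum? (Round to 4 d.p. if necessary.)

From the CES first-order condition, (x_2/x_1)^(0.5) = p_1/p_2.
Hence x_2/x_1 = (p_1/p_2)^(1/(0.5)), i.e. raised to the 2 power.
With the ratio pinned down, the budget gives x_1* = m/(p_1 + p_2·(x_2/x_1)) and x_2* = (x_2/x_1)·x_1*.
Numerically x_2/x_1 = 0.009585, so x_1* = 165/(1.4 + 14.3·0.009585) = 107.3476 and x_2* = 0.009585·107.3476 = 1.0289.
Expenditure on x_2: 14.3·1.0289 = 14.7134; share = 0.0892.

share on x_2 = 0.0892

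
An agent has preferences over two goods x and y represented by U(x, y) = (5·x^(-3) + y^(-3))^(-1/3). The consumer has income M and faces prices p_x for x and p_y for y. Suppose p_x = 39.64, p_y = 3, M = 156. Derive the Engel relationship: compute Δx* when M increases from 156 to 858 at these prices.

MU_x ∝ 5·x^(-4), MU_y ∝ y^(-4), so MRS = 5·(y/x)^(4) = p_x/p_y.
Solve for the ratio: y/x = [(1/5)·p_x/p_y]^(0.25).
With the ratio pinned down, the budget gives x* = M/(p_x + p_y·(y/x)) and y* = (y/x)·x*.
Numerically y/x = 1.275001, so x* = 156/(39.64 + 3·1.275001) = 3.5891.
At M' = 858: x* = 19.74. Change: 19.74 − 3.5891 = 16.1509.

Δx* = 16.1509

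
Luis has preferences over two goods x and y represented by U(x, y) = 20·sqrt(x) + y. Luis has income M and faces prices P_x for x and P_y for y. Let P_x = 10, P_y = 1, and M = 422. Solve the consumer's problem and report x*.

x* = 1

Plugging in: x* = (10·1/10)² = 1.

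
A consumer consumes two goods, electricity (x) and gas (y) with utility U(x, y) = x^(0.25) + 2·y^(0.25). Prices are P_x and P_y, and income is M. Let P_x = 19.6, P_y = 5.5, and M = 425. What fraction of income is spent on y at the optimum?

MU_x ∝ x^(-0.75), MU_y ∝ 2·y^(-0.75), so MRS = (1/2)·(y/x)^(0.75) = P_x/P_y.
Hence y/x = (2·P_x/P_y)^(1/(0.75)), i.e. raised to the 4/3 power.
With the ratio pinned down, the budget gives x* = M/(P_x + P_y·(y/x)) and y* = (y/x)·x*.
Numerically y/x = 13.716117, so x* = 425/(19.6 + 5.5·13.716117) = 4.4719 and y* = 13.716117·4.4719 = 61.3366.
Expenditure on y: 5.5·61.3366 = 337.3514; share = 0.7938.

share on y = 0.7938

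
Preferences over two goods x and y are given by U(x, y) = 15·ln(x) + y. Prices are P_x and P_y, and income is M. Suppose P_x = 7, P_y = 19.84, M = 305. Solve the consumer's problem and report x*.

x* = 42.5143

MU_x = 15/x, MU_y = 1. Tangency: 15/x = P_x/P_y.
So x*(P_x,P_y) = 15·P_y/P_x, independent of income; and y* = (M − 15·P_y)/P_y.
At the given prices: x* = 15·19.84/7 = 42.5143.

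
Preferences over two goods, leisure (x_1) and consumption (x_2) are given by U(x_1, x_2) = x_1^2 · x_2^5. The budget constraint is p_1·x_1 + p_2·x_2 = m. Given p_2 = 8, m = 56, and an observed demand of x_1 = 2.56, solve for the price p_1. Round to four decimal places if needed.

Tangency: MRS = (2/5)·x_2/x_1 = p_1/p_2.
Rearranging, p_2·x_2 = (5/2)·p_1·x_1. Substituting into the budget gives p_1·x_1·(1 + (5/2)) = m.
Demand: x_1*(p_1,p_2,m) = 2/7·m/p_1 and x_2* = 5/7·m/p_2.
Set x_1* = 2.56 in the demand function and solve for p_1: p_1 = 6.25.

p_1 = 6.25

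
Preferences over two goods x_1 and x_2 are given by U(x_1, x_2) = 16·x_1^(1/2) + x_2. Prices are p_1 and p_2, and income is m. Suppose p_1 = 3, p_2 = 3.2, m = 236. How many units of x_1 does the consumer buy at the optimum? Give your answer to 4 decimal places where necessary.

x_1* = 72.8178

Thus x_1* = (8·p_2/p_1)² — independent of m — with the rest of income spent on x_2.
Plugging in: x_1* = (8·3.2/3)² = 72.8178.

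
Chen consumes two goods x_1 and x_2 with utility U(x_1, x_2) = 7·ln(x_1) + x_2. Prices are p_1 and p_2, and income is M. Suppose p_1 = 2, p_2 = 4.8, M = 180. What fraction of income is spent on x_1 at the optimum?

share on x_1 = 0.1867

Set MRS = p_1/p_2: (7/x_1)/1 = p_1/p_2.
So x_1*(p_1,p_2) = 7·p_2/p_1, independent of income; and x_2* = (M − 7·p_2)/p_2.
At the given prices: x_1* = 7·4.8/2 = 16.8, and x_2* = 30.5.
Expenditure on x_1: 2·16.8 = 33.6; share = 0.1867.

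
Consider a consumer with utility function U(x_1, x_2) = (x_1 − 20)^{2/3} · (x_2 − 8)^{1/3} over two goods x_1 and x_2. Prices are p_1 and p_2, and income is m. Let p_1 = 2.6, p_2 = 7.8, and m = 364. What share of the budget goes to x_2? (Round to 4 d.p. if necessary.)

Let x_1' = x_1−20, x_2' = x_2−8. MRS = 2·x_2'/x_1' = p_1/p_2.
After buying the subsistence bundle (20, 8), a share 2/3 of the remaining income goes to x_1: x_1* = 20 + 2/3·(m − 20p_1 − 8p_2)/p_1.
Discretionary income = 364 − 20·2.6 − 8·7.8 = 249.6; x_1* = 20 + 2/3·249.6/2.6 = 84; x_2* = 8 + 1/3·249.6/7.8 = 18.6667.
Expenditure on x_2: 7.8·18.6667 = 145.6; share = 0.4.

share on x_2 = 0.4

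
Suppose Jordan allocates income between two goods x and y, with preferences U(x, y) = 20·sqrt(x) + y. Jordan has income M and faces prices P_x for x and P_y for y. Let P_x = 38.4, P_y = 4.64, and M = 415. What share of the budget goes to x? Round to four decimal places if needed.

Set MRS = P_x/P_y: 10·x^(−1/2) = P_x/P_y.
Solve: √x = 10·P_y/P_x, so x*(P_x,P_y) = (10·P_y/P_x)², and y* = (M − P_x·x*)/P_y.
Plugging in: x* = (10·4.64/38.4)² = 1.4601, y* = 77.3563.
Expenditure on x: 38.4·1.4601 = 56.0667; share = 0.1351.

share on x = 0.1351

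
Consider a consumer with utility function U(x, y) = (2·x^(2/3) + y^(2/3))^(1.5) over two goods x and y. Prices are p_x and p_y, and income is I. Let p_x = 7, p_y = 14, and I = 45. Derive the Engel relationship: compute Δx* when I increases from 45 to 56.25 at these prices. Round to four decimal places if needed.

Numerically y/x = 0.015625, so x* = 45/(7 + 14·0.015625) = 6.2338.
At I' = 56.25: x* = 7.7922. Change: 7.7922 − 6.2338 = 1.5584.

Δx* = 1.5584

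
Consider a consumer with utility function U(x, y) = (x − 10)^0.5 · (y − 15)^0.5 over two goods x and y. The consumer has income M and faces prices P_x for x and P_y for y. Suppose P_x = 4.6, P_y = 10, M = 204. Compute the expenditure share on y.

Let x' = x−10, y' = y−15. MRS = y'/x' = P_x/P_y.
After buying the subsistence bundle (10, 15), a share 0.5 of the remaining income goes to x: x* = 10 + 0.5·(M − 10P_x − 15P_y)/P_x.
Discretionary income = 204 − 10·4.6 − 15·10 = 8; x* = 10 + 0.5·8/4.6 = 10.8696; y* = 15 + 0.5·8/10 = 15.4.
Expenditure on y: 10·15.4 = 154; share = 0.7549.

share on y = 0.7549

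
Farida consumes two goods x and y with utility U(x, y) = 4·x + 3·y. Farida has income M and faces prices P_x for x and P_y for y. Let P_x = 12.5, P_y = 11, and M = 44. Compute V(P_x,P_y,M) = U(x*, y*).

Linear utility — the consumer picks whichever good has higher MU/price: 4/12.5 = 0.32 vs 3/11 = 0.2727.
x gives more utility per dollar, so spend all income on x: x* = M/P_x, y* = 0.
Numerically: x* = 3.52, y* = 0.
Utility at the optimum: U(3.52, 0) = 14.08.

V = 14.08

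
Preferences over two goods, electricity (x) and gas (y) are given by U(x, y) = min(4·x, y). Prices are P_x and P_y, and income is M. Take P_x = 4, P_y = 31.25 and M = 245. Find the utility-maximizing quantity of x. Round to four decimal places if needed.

With perfect complements, no substitution: consume in ratio x:y = 1:4.
Budget: P_x·x + P_y·4·x = M, so (P_x + 4·P_y)·x = M.
Demand: x*(P_x,P_y,M) = M/(P_x + 4·P_y), y* = 4·M/(P_x + 4·P_y).
Here 4 + 4·31.25 = 129, giving x* = 1.8992.

x* = 1.8992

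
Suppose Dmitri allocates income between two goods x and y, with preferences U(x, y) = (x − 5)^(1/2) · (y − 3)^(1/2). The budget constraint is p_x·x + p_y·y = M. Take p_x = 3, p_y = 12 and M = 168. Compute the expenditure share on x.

MRS = (y−3)/(x−5). Tangency with p_x/p_y gives y−3 = (p_x/p_y)·(x−5).
After buying the subsistence bundle (5, 3), a share 0.5 of the remaining income goes to x: x* = 5 + 0.5·(M − 5p_x − 3p_y)/p_x.
Discretionary income = 168 − 5·3 − 3·12 = 117; x* = 5 + 0.5·117/3 = 24.5; y* = 3 + 0.5·117/12 = 7.875.
Expenditure on x: 3·24.5 = 73.5; share = 0.4375.

share on x = 0.4375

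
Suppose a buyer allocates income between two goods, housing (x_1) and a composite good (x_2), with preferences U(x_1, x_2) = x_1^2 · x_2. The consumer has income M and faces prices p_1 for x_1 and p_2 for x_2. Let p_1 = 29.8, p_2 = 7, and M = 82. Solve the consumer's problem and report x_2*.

x_2* = 3.9048

The MRS is 2·x_2/x_1. Set MRS = p_1/p_2.
So 2·p_2·x_2 = p_1·x_1; combined with the budget, a share 2/3 of income goes to x_1.
Demand: x_1*(p_1,p_2,M) = 2/3·M/p_1 and x_2* = 1/3·M/p_2.
At p_1=29.8, p_2=7, M=82: x_2* = 1/3·82/7 = 3.9048.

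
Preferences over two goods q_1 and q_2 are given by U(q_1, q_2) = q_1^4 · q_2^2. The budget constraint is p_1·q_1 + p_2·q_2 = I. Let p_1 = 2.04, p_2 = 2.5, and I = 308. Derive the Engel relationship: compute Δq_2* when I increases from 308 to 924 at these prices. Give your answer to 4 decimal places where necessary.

Δq_2* = 82.1333

Tangency: MRS = 2·q_2/q_1 = p_1/p_2.
So 4·p_2·q_2 = 2·p_1·q_1; combined with the budget, a share 2/3 of income goes to q_1.
Demand: q_1*(p_1,p_2,I) = 2/3·I/p_1 and q_2* = 1/3·I/p_2.
At p_1=2.04, p_2=2.5, I=308: q_2* = 1/3·308/2.5 = 41.0667.
At I' = 924: q_2* = 123.2. Change: 123.2 − 41.0667 = 82.1333.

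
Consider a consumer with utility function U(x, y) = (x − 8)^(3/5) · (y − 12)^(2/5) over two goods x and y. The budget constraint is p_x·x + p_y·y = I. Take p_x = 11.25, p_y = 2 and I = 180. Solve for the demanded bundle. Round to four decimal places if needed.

x* = 11.52, y* = 25.2

This is Cobb-Douglas in (x−8, y−12): tangency gives 0.6·p_y·(y−12) = 0.4·p_x·(x−8).
Substituting into the budget: x* = 8 + 0.6·(I − 8·p_x − 12·p_y)/p_x, and y* = 12 + 0.4·(…)/p_y.
Discretionary income = 180 − 8·11.25 − 12·2 = 66; x* = 8 + 0.6·66/11.25 = 11.52; y* = 12 + 0.4·66/2 = 25.2.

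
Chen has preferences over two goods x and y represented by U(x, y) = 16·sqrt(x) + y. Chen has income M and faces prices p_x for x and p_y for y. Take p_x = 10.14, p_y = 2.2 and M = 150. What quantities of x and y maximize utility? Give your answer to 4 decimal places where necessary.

x* = 3.0127, y* = 54.2962

Set MRS = p_x/p_y: 8·x^(−1/2) = p_x/p_y.
Thus x* = (8·p_y/p_x)² — independent of M — with the rest of income spent on y.
Plugging in: x* = (8·2.2/10.14)² = 3.0127, y* = 54.2962.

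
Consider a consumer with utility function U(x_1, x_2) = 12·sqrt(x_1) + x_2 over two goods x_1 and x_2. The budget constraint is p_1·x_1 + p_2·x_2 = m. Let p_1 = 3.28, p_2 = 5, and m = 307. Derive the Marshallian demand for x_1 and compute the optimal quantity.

x_1* = 83.6556

MU_x_1 = 6/√x_1, MU_x_2 = 1. Tangency: 6/√x_1 = p_1/p_2.
Solve: √x_1 = 6·p_2/p_1, so x_1*(p_1,p_2) = (6·p_2/p_1)², and x_2* = (m − p_1·x_1*)/p_2.
Plugging in: x_1* = (6·5/3.28)² = 83.6556.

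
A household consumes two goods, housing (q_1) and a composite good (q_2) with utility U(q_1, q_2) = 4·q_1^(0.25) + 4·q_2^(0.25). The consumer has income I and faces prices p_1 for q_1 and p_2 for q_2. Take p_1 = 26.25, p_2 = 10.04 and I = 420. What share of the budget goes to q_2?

From the CES first-order condition, (q_2/q_1)^(0.75) = p_1/p_2.
Solve for the ratio: q_2/q_1 = [p_1/p_2]^(4/3).
With the ratio pinned down, the budget gives q_1* = I/(p_1 + p_2·(q_2/q_1)) and q_2* = (q_2/q_1)·q_1*.
Numerically q_2/q_1 = 3.601865, so q_1* = 420/(26.25 + 10.04·3.601865) = 6.7294 and q_2* = 3.601865·6.7294 = 24.2384.
Expenditure on q_2: 10.04·24.2384 = 243.3533; share = 0.5794.

share on q_2 = 0.5794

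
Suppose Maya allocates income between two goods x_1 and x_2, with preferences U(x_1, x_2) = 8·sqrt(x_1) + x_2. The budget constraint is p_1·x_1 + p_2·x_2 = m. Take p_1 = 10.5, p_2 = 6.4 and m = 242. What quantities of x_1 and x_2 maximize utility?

Plugging in: x_1* = (4·6.4/10.5)² = 5.9443, x_2* = 28.0601.

x_1* = 5.9443, x_2* = 28.0601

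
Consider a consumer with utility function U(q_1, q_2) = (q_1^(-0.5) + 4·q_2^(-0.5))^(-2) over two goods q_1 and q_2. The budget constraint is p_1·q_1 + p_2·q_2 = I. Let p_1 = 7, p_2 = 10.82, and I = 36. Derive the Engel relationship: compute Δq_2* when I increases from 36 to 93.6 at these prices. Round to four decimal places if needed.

MRS = MU_q_1/MU_q_2 = (1/4)·(q_2/q_1)^(1.5). Set equal to p_1/p_2.
Solve for the ratio: q_2/q_1 = [4·p_1/p_2]^(2/3).
With the ratio pinned down, the budget gives q_1* = I/(p_1 + p_2·(q_2/q_1)) and q_2* = (q_2/q_1)·q_1*.
Numerically q_2/q_1 = 1.884895, so q_1* = 36/(7 + 10.82·1.884895) = 1.3141 and q_2* = 1.884895·1.3141 = 2.477.
At I' = 93.6: q_2* = 6.4402. Change: 6.4402 − 2.477 = 3.9632.

Δq_2* = 3.9632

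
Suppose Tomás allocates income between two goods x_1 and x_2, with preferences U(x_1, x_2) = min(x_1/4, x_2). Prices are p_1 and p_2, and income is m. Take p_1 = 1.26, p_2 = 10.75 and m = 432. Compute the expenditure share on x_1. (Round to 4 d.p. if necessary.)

With perfect complements, no substitution: consume in ratio x_1:x_2 = 4:1.
Budget: p_1·x_1 + p_2·(1/4)·x_1 = m, so (4·p_1 + p_2)·x_1 = 4·m.
Demand: x_1*(p_1,p_2,m) = 4·m/(4·p_1 + p_2), x_2* = m/(4·p_1 + p_2).
Here 4·1.26 + 10.75 = 15.79, giving x_1* = 109.4364 and x_2* = 27.3591.
Expenditure on x_1: 1.26·109.4364 = 137.8898; share = 0.3192.

share on x_1 = 0.3192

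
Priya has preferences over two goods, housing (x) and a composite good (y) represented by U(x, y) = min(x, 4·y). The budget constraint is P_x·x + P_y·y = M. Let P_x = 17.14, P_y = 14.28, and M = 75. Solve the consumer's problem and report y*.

Leontief preferences: the optimum is at the kink where x/4 = y/1, i.e. y = (1/4)·x.
Budget: P_x·x + P_y·(1/4)·x = M, so (4·P_x + P_y)·x = 4·M.
Demand: x*(P_x,P_y,M) = 4·M/(4·P_x + P_y), y* = M/(4·P_x + P_y).
Here 4·17.14 + 14.28 = 82.84, giving y* = 0.9054.

y* = 0.9054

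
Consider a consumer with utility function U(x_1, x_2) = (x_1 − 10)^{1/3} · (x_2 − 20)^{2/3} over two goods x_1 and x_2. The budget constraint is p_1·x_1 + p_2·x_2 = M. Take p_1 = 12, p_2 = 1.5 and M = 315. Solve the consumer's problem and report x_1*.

MRS = (1/2)·(x_2−20)/(x_1−10). Tangency with p_1/p_2 gives x_2−20 = 2·(p_1/p_2)·(x_1−10).
Substituting into the budget: x_1* = 10 + 1/3·(M − 10·p_1 − 20·p_2)/p_1, and x_2* = 20 + 2/3·(…)/p_2.
Discretionary income = 315 − 10·12 − 20·1.5 = 165; x_1* = 10 + 1/3·165/12 = 14.5833.

x_1* = 14.5833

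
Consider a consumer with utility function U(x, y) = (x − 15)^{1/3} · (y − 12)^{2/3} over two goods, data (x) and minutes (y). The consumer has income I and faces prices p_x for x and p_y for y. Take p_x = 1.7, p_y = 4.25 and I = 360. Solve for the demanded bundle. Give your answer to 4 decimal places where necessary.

This is Cobb-Douglas in (x−15, y−12): tangency gives 1/3·p_y·(y−12) = 2/3·p_x·(x−15).
After buying the subsistence bundle (15, 12), a share 1/3 of the remaining income goes to x: x* = 15 + 1/3·(I − 15p_x − 12p_y)/p_x.
Discretionary income = 360 − 15·1.7 − 12·4.25 = 283.5; x* = 15 + 1/3·283.5/1.7 = 70.5882; y* = 12 + 2/3·283.5/4.25 = 56.4706.

x* = 70.5882, y* = 56.4706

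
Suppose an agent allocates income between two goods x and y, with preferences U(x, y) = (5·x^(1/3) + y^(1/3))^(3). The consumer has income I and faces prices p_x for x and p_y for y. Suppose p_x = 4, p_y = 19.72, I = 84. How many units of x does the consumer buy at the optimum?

x* = 20.1868

With the ratio pinned down, the budget gives x* = I/(p_x + p_y·(y/x)) and y* = (y/x)·x*.
Numerically y/x = 0.008171, so x* = 84/(4 + 19.72·0.008171) = 20.1868.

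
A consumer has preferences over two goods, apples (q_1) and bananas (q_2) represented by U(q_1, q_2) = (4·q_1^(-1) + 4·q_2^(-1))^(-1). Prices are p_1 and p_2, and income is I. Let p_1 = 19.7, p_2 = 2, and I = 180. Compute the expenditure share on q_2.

From the CES first-order condition, (q_2/q_1)^(2) = p_1/p_2.
Hence q_2/q_1 = (p_1/p_2)^(1/(2)), i.e. raised to the 0.5 power.
With the ratio pinned down, the budget gives q_1* = I/(p_1 + p_2·(q_2/q_1)) and q_2* = (q_2/q_1)·q_1*.
Numerically q_2/q_1 = 3.138471, so q_1* = 180/(19.7 + 2·3.138471) = 6.9292 and q_2* = 3.138471·6.9292 = 21.7472.
Expenditure on q_2: 2·21.7472 = 43.4943; share = 0.2416.

share on q_2 = 0.2416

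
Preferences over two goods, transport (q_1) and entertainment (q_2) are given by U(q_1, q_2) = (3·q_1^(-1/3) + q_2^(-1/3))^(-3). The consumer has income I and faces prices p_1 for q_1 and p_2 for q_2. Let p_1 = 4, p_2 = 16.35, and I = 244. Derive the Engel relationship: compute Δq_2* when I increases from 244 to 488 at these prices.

MU_q_1 ∝ 3·q_1^(-4/3), MU_q_2 ∝ q_2^(-4/3), so MRS = 3·(q_2/q_1)^(4/3) = p_1/p_2.
Solve for the ratio: q_2/q_1 = [(1/3)·p_1/p_2]^(0.75).
With the ratio pinned down, the budget gives q_1* = I/(p_1 + p_2·(q_2/q_1)) and q_2* = (q_2/q_1)·q_1*.
Numerically q_2/q_1 = 0.152604, so q_1* = 244/(4 + 16.35·0.152604) = 37.5669 and q_2* = 0.152604·37.5669 = 5.7329.
At I' = 488: q_2* = 11.4657. Change: 11.4657 − 5.7329 = 5.7329.

Δq_2* = 5.7329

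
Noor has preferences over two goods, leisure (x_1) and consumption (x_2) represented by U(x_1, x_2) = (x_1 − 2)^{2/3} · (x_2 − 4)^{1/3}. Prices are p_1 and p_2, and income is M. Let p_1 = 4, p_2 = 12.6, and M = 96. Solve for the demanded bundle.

x_1* = 8.2667, x_2* = 4.9947

This is Cobb-Douglas in (x_1−2, x_2−4): tangency gives 2/3·p_2·(x_2−4) = 1/3·p_1·(x_1−2).
Substituting into the budget: x_1* = 2 + 2/3·(M − 2·p_1 − 4·p_2)/p_1, and x_2* = 4 + 1/3·(…)/p_2.
Discretionary income = 96 − 2·4 − 4·12.6 = 37.6; x_1* = 2 + 2/3·37.6/4 = 8.2667; x_2* = 4 + 1/3·37.6/12.6 = 4.9947.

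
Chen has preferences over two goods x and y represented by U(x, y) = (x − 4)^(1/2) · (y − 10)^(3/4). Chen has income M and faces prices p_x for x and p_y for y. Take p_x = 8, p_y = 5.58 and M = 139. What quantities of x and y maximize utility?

MRS = (2/3)·(y−10)/(x−4). Tangency with p_x/p_y gives y−10 = (3/2)·(p_x/p_y)·(x−4).
After buying the subsistence bundle (4, 10), a share 0.4 of the remaining income goes to x: x* = 4 + 0.4·(M − 4p_x − 10p_y)/p_x.
Discretionary income = 139 − 4·8 − 10·5.58 = 51.2; x* = 4 + 0.4·51.2/8 = 6.56; y* = 10 + 0.6·51.2/5.58 = 15.5054.

x* = 6.56, y* = 15.5054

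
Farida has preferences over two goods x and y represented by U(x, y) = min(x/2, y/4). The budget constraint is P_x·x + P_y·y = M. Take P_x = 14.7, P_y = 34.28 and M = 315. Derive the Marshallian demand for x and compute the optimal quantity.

Leontief preferences: the optimum is at the kink where x/2 = y/4, i.e. y = 2·x.
Budget: P_x·x + P_y·2·x = M, so (2·P_x + 4·P_y)·x = 2·M.
Demand: x*(P_x,P_y,M) = 2·M/(2·P_x + 4·P_y), y* = 4·M/(2·P_x + 4·P_y).
Here 2·14.7 + 4·34.28 = 166.52, giving x* = 3.7833.

x* = 3.7833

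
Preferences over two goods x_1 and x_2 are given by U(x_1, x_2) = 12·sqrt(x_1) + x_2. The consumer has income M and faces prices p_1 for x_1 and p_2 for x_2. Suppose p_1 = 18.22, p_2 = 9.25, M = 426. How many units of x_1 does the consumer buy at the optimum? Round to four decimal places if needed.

x_1* = 9.2787

Set MRS = p_1/p_2: 6·x_1^(−1/2) = p_1/p_2.
Thus x_1* = (6·p_2/p_1)² — independent of M — with the rest of income spent on x_2.
Plugging in: x_1* = (6·9.25/18.22)² = 9.2787.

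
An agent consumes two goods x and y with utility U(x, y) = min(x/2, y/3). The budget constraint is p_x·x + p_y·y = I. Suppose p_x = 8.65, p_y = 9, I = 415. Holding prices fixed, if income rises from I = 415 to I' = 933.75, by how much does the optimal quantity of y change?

With perfect complements, no substitution: consume in ratio x:y = 2:3.
Budget: p_x·x + p_y·(3/2)·x = I, so (2·p_x + 3·p_y)·x = 2·I.
Demand: x*(p_x,p_y,I) = 2·I/(2·p_x + 3·p_y), y* = 3·I/(2·p_x + 3·p_y).
Here 2·8.65 + 3·9 = 44.3, giving y* = 28.1038.
At I' = 933.75: y* = 63.2336. Change: 63.2336 − 28.1038 = 35.1298.

Δy* = 35.1298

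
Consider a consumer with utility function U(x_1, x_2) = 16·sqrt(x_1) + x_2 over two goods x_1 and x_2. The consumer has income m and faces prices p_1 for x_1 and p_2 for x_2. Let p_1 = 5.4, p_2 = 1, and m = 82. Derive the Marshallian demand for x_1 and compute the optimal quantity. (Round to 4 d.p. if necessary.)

Set MRS = p_1/p_2: 8·x_1^(−1/2) = p_1/p_2.
Solve: √x_1 = 8·p_2/p_1, so x_1*(p_1,p_2) = (8·p_2/p_1)², and x_2* = (m − p_1·x_1*)/p_2.
Plugging in: x_1* = (8·1/5.4)² = 2.1948.

x_1* = 2.1948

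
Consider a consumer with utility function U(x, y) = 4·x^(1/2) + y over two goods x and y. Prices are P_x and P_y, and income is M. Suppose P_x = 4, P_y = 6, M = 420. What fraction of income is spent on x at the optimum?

share on x = 0.0857

MU_x = 2/√x, MU_y = 1. Tangency: 2/√x = P_x/P_y.
Solve: √x = 2·P_y/P_x, so x*(P_x,P_y) = (2·P_y/P_x)², and y* = (M − P_x·x*)/P_y.
Plugging in: x* = (2·6/4)² = 9, y* = 64.
Expenditure on x: 4·9 = 36; share = 0.0857.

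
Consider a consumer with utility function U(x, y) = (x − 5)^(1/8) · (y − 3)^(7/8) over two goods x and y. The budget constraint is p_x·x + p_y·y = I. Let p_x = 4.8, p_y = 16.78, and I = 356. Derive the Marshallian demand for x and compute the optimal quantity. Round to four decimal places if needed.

This is Cobb-Douglas in (x−5, y−3): tangency gives 0.125·p_y·(y−3) = 0.875·p_x·(x−5).
Substituting into the budget: x* = 5 + 0.125·(I − 5·p_x − 3·p_y)/p_x, and y* = 3 + 0.875·(…)/p_y.
Discretionary income = 356 − 5·4.8 − 3·16.78 = 281.66; x* = 5 + 0.125·281.66/4.8 = 12.3349.

x* = 12.3349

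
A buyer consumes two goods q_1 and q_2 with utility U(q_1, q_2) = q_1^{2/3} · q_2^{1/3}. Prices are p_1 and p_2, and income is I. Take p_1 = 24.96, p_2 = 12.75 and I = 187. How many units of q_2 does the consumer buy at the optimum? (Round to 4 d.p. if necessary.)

The MRS is 2·q_2/q_1. Set MRS = p_1/p_2.
Rearranging, p_2·q_2 = (1/2)·p_1·q_1. Substituting into the budget gives p_1·q_1·(1 + (1/2)) = I.
Demand: q_1*(p_1,p_2,I) = 2/3·I/p_1 and q_2* = 1/3·I/p_2.
At p_1=24.96, p_2=12.75, I=187: q_2* = 1/3·187/12.75 = 4.8889.

q_2* = 4.8889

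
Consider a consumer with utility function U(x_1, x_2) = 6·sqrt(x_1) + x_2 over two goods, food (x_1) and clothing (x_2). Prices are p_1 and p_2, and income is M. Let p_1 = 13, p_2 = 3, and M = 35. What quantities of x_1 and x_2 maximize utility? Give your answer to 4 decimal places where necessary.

MU_x_1 = 3/√x_1, MU_x_2 = 1. Tangency: 3/√x_1 = p_1/p_2.
Solve: √x_1 = 3·p_2/p_1, so x_1*(p_1,p_2) = (3·p_2/p_1)², and x_2* = (M − p_1·x_1*)/p_2.
Plugging in: x_1* = (3·3/13)² = 0.4793, x_2* = 9.5897.

x_1* = 0.4793, x_2* = 9.5897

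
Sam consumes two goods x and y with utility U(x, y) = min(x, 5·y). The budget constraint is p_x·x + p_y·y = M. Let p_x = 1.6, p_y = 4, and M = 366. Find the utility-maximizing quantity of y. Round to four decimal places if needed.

Leontief preferences: the optimum is at the kink where x/5 = y/1, i.e. y = (1/5)·x.
Budget: p_x·x + p_y·(1/5)·x = M, so (5·p_x + p_y)·x = 5·M.
Demand: x*(p_x,p_y,M) = 5·M/(5·p_x + p_y), y* = M/(5·p_x + p_y).
Here 5·1.6 + 4 = 12, giving y* = 30.5.

y* = 30.5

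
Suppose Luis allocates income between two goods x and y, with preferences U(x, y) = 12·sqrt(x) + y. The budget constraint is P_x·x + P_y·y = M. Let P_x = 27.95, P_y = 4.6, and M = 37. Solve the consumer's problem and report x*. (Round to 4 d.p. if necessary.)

x* = 0.9751

Thus x* = (6·P_y/P_x)² — independent of M — with the rest of income spent on y.
Plugging in: x* = (6·4.6/27.95)² = 0.9751.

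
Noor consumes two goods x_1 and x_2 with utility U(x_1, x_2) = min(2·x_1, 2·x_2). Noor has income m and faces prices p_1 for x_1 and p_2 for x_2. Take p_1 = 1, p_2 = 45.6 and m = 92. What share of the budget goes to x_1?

Demand: x_1*(p_1,p_2,m) = 2·m/(2·p_1 + 2·p_2), x_2* = 2·m/(2·p_1 + 2·p_2).
Here 2·1 + 2·45.6 = 93.2, giving x_1* = 1.9742 and x_2* = 1.9742.
Expenditure on x_1: 1·1.9742 = 1.9742; share = 0.0215.

share on x_1 = 0.0215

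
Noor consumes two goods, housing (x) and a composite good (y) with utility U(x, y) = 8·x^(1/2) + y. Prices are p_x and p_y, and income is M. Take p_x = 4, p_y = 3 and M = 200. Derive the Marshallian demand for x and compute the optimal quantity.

x* = 9

Set MRS = p_x/p_y: 4·x^(−1/2) = p_x/p_y.
Solve: √x = 4·p_y/p_x, so x*(p_x,p_y) = (4·p_y/p_x)², and y* = (M − p_x·x*)/p_y.
Plugging in: x* = (4·3/4)² = 9.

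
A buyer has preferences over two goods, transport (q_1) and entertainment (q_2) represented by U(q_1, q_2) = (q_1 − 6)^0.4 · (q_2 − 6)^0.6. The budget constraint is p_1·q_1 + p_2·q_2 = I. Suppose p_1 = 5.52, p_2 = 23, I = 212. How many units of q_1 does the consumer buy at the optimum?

Discretionary income = 212 − 6·5.52 − 6·23 = 40.88; q_1* = 6 + 0.4·40.88/5.52 = 8.9623.

q_1* = 8.9623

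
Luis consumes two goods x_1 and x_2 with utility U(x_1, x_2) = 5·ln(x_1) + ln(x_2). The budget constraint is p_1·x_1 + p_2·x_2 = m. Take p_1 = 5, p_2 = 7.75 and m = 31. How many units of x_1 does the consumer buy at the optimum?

x_1* = 5.1667

MU_x_1/MU_x_2 = (5·x_2)/(x_1); tangency sets this equal to p_1/p_2.
Rearranging, p_2·x_2 = (1/5)·p_1·x_1. Substituting into the budget gives p_1·x_1·(1 + (1/5)) = m.
Demand: x_1*(p_1,p_2,m) = 5/6·m/p_1 and x_2* = 1/6·m/p_2.
At p_1=5, p_2=7.75, m=31: x_1* = 5/6·31/5 = 5.1667.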